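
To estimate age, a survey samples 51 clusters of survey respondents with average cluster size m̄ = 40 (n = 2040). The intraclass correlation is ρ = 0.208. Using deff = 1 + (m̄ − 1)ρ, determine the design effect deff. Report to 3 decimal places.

deff = 1 + (40 − 1)·0.208 = 1 + 8.112 = 9.112.

9.112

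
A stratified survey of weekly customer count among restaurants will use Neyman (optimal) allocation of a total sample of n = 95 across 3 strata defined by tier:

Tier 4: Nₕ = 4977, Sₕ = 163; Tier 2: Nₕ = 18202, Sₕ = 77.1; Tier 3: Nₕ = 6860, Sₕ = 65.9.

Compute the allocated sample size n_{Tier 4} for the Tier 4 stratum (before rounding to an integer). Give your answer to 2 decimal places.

28.90

Neyman allocation: nₕ = n·NₕSₕ / Σⱼ NⱼSⱼ.
Σ NⱼSⱼ = 4977·163 + 18202·77.1 + 6860·65.9 = 2.6666992 × 10^6.
n_{Tier 4} = 95·4977·163 / (2.6666992 × 10^6) = 28.90.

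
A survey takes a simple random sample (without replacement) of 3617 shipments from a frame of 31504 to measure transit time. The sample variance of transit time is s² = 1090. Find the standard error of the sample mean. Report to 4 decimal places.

0.5165

Under SRS without replacement, Var(ȳ) = (1 − f)·s²/n with f = n/N = 3617/31504 = 0.11481082.
Var(ȳ) = (1 − 0.11481082)·1090/3617 = 0.88518918·0.30135471 = 0.26675593.
SE(ȳ) = √(0.26675593) = 0.5165.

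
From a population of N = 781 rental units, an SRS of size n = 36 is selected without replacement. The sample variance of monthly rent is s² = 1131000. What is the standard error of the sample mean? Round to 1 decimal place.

Under SRS without replacement, Var(ȳ) = (1 − f)·s²/n with f = n/N = 36/781 = 0.04609475.
Var(ȳ) = (1 − 0.04609475)·1131000/36 = 0.95390525·31416.667 = 29968.523.
SE(ȳ) = √(29968.523) = 173.1.

173.1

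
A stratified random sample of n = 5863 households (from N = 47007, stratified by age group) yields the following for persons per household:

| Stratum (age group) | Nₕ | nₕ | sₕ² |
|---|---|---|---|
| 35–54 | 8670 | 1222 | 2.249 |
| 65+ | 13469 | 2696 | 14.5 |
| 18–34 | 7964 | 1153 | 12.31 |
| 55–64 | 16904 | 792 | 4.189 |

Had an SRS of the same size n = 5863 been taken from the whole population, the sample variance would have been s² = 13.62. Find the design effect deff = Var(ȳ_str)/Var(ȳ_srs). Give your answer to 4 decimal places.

0.6497

Var(ȳ_str) = Σ Wₕ²(1−fₕ)sₕ²/nₕ with Wₕ = Nₕ/47007:
  35–54: (8670/47007)²·(1−1222/8670)·2.249/1222 = 5.3783857 × 10^-5
  65+: (13469/47007)²·(1−2696/13469)·14.5/2696 = 3.5317915 × 10^-4
  18–34: (7964/47007)²·(1−1153/7964)·12.31/1153 = 2.620872 × 10^-4
  55–64: (16904/47007)²·(1−792/16904)·4.189/792 = 6.5192712 × 10^-4
  → Var(ȳ_str) = 0.0013209773.
Var(ȳ_srs) = (1 − 5863/47007)·13.62/5863 = 0.0020332987.
deff = 0.0013209773 / 0.0020332987 = 0.6497.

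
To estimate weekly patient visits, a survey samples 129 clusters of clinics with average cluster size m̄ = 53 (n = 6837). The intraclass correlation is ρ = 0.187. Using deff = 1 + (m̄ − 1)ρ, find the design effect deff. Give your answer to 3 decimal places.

10.724

deff = 1 + (53 − 1)·0.187 = 1 + 9.724 = 10.724.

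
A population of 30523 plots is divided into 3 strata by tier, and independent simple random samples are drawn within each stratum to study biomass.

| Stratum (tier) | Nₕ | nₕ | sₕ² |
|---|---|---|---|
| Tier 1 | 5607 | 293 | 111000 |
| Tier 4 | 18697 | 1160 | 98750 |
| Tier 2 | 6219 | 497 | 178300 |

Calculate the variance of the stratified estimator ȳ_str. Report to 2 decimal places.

Var(ȳ_str) = Σₕ Wₕ²(1 − fₕ)sₕ²/nₕ with Wₕ = Nₕ/N, N = 30523.
Tier 1: Wₕ = 0.18369754; term = 0.18369754²·(1 − 0.05225611)·111000/293 = 12.115826.
Tier 4: Wₕ = 0.61255447; term = 0.61255447²·(1 − 0.06204204)·98750/1160 = 29.960697.
Tier 2: Wₕ = 0.20374799; term = 0.20374799²·(1 − 0.07991639)·178300/497 = 13.702788.
Sum = 55.779311.

55.78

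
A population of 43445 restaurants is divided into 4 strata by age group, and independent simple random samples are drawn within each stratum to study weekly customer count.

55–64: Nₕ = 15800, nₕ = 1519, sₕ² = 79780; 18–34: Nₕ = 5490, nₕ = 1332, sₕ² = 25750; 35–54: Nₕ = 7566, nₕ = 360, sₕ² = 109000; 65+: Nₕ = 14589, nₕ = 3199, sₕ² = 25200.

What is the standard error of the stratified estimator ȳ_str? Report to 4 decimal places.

3.9940

Var(ȳ_str) = Σₕ Wₕ²(1 − fₕ)sₕ²/nₕ with Wₕ = Nₕ/N, N = 43445.
55–64: Wₕ = 0.36367821; term = 0.36367821²·(1 − 0.09613924)·79780/1519 = 6.278738.
18–34: Wₕ = 0.12636667; term = 0.12636667²·(1 − 0.24262295)·25750/1332 = 0.23380308.
35–54: Wₕ = 0.17415123; term = 0.17415123²·(1 − 0.04758128)·109000/360 = 8.7459097.
65+: Wₕ = 0.33580389; term = 0.33580389²·(1 − 0.21927480)·25200/3199 = 0.69351514.
Sum = 15.951966.
SE = √(15.951966) = 3.9940.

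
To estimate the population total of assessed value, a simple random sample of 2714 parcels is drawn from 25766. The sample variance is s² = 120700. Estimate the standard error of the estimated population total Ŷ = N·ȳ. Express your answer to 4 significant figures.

162500

Var(Ŷ) = N²·Var(ȳ) = N²·(1 − n/N)·s²/n.
f = 2714/25766 = 0.10533261; Var(ȳ) = 0.89466739·120700/2714 = 39.788635.
Var(Ŷ) = 25766² · 39.788635 = 2.6415148 × 10^10.
SE(Ŷ) = √(2.6415148 × 10^10) = 162500.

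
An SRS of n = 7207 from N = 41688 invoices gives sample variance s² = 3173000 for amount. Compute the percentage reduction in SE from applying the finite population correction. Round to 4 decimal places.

9.0538

f = n/N = 7207/41688 = 0.17287949.
SE_no-fpc = √(s²/n) = 20.982526; SE_fpc = √((1−f)s²/n) = 19.082803.
Ratio = √(1−f) = 0.90946166. Reduction = 100·(1 − 0.90946166) = 9.0538%.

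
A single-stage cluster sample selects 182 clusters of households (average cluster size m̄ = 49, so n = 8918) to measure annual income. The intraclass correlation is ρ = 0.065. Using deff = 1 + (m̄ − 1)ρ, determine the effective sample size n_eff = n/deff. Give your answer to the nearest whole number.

deff = 1 + (49 − 1)·0.065 = 1 + 3.12 = 4.12.
n_eff = 8918 / 4.12 = 2165.

2165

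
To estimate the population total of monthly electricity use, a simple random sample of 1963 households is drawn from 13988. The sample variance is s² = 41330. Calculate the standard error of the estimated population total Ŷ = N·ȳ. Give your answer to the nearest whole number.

59510

Var(Ŷ) = N²·Var(ȳ) = N²·(1 − n/N)·s²/n.
f = 1963/13988 = 0.14033457; Var(ȳ) = 0.85966543·41330/1963 = 18.099833.
Var(Ŷ) = 13988² · 18.099833 = 3.5414883 × 10^9.
SE(Ŷ) = √(3.5414883 × 10^9) = 59510.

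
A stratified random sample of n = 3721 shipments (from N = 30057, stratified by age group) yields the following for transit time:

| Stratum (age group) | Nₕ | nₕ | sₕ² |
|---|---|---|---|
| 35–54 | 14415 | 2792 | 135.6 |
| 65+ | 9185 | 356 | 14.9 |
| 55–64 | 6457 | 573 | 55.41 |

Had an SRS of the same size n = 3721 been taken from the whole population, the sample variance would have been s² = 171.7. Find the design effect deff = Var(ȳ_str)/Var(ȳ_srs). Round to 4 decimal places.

Var(ȳ_str) = Σ Wₕ²(1−fₕ)sₕ²/nₕ with Wₕ = Nₕ/30057:
  35–54: (14415/30057)²·(1−2792/14415)·135.6/2792 = 0.0090071189
  65+: (9185/30057)²·(1−356/9185)·14.9/356 = 0.0037569523
  55–64: (6457/30057)²·(1−573/6457)·55.41/573 = 0.0040667335
  → Var(ȳ_str) = 0.016830805.
Var(ȳ_srs) = (1 − 3721/30057)·171.7/3721 = 0.04043103.
deff = 0.016830805 / 0.04043103 = 0.4163.

0.4163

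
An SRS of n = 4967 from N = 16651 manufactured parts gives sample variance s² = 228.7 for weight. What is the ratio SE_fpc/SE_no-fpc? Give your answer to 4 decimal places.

f = n/N = 4967/16651 = 0.29830040.
SE_no-fpc = √(s²/n) = 0.2145784; SE_fpc = √((1−f)s²/n) = 0.17974699.
Ratio = √(1−f) = 0.83767511.

0.8377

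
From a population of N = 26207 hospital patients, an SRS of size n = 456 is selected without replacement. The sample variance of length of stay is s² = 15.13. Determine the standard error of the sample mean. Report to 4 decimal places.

0.1806

Under SRS without replacement, Var(ȳ) = (1 − f)·s²/n with f = n/N = 456/26207 = 0.01739993.
Var(ȳ) = (1 − 0.01739993)·15.13/456 = 0.98260007·0.033179825 = 0.032602498.
SE(ȳ) = √(0.032602498) = 0.1806.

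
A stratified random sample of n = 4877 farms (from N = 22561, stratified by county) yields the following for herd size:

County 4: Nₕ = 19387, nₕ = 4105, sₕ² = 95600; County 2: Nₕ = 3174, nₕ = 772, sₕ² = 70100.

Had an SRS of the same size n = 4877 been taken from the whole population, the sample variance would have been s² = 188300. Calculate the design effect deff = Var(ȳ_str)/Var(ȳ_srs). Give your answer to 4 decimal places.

Var(ȳ_str) = Σ Wₕ²(1−fₕ)sₕ²/nₕ with Wₕ = Nₕ/22561:
  County 4: (19387/22561)²·(1−4105/19387)·95600/4105 = 13.555603
  County 2: (3174/22561)²·(1−772/3174)·70100/772 = 1.3600784
  → Var(ȳ_str) = 14.915681.
Var(ȳ_srs) = (1 − 4877/22561)·188300/4877 = 30.26354.
deff = 14.915681 / 30.26354 = 0.4929.

0.4929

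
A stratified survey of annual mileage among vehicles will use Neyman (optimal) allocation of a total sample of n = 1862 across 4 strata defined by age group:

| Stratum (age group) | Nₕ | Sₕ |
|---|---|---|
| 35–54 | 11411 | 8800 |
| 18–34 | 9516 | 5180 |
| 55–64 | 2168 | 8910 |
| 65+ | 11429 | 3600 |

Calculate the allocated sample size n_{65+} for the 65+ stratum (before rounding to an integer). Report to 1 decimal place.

364.5

Neyman allocation: nₕ = n·NₕSₕ / Σⱼ NⱼSⱼ.
Σ NⱼSⱼ = 11411·8800 + 9516·5180 + 2168·8910 + 11429·3600 = 2.1017096 × 10^8.
n_{65+} = 1862·11429·3600 / (2.1017096 × 10^8) = 364.5.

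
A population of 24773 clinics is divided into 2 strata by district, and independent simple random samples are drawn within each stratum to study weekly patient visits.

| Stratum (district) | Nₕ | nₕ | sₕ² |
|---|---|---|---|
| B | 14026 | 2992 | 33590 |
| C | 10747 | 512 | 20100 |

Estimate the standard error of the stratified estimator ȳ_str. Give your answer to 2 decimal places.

Var(ȳ_str) = Σₕ Wₕ²(1 − fₕ)sₕ²/nₕ with Wₕ = Nₕ/N, N = 24773.
B: Wₕ = 0.56618092; term = 0.56618092²·(1 − 0.21331812)·33590/2992 = 2.8311183.
C: Wₕ = 0.43381908; term = 0.43381908²·(1 − 0.04764120)·20100/512 = 7.0362942.
Sum = 9.8674125.
SE = √(9.8674125) = 3.14.

3.14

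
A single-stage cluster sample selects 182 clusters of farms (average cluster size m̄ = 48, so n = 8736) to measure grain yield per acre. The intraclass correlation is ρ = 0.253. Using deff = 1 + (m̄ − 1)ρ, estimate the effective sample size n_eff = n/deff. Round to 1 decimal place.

deff = 1 + (48 − 1)·0.253 = 1 + 11.891 = 12.891.
n_eff = 8736 / 12.891 = 677.7.

677.7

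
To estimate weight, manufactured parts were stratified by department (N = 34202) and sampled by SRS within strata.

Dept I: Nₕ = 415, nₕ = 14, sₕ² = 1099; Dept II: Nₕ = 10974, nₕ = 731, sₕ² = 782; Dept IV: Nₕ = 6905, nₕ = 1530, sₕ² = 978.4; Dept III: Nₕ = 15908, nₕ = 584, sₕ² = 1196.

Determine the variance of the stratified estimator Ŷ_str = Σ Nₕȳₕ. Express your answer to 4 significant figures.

6.563 × 10^8

Var(Ŷ_str) = Σₕ Nₕ²(1 − fₕ)sₕ²/nₕ.
Dept I: 415²·(1 − 14/415)·1099/14 = 1.3063578 × 10^7.
Dept II: 10974²·(1 − 731/10974)·782/731 = 1.2024901 × 10^8.
Dept IV: 6905²·(1 − 1530/6905)·978.4/1530 = 2.3733794 × 10^7.
Dept III: 15908²·(1 − 584/15908)·1196/584 = 4.9923619 × 10^8.
Sum = 6.5628257 × 10^8.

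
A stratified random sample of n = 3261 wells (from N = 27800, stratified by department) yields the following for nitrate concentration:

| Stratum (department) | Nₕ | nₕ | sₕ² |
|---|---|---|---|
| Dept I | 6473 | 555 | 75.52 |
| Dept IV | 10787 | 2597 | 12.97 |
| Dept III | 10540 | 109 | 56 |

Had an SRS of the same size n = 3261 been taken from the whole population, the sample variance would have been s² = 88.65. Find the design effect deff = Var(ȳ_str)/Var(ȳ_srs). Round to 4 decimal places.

3.3506

Var(ȳ_str) = Σ Wₕ²(1−fₕ)sₕ²/nₕ with Wₕ = Nₕ/27800:
  Dept I: (6473/27800)²·(1−555/6473)·75.52/555 = 0.0067446586
  Dept IV: (10787/27800)²·(1−2597/10787)·12.97/2597 = 5.7090391 × 10^-4
  Dept III: (10540/27800)²·(1−109/10540)·56/109 = 0.073086724
  → Var(ȳ_str) = 0.080402287.
Var(ȳ_srs) = (1 − 3261/27800)·88.65/3261 = 0.023996064.
deff = 0.080402287 / 0.023996064 = 3.3506.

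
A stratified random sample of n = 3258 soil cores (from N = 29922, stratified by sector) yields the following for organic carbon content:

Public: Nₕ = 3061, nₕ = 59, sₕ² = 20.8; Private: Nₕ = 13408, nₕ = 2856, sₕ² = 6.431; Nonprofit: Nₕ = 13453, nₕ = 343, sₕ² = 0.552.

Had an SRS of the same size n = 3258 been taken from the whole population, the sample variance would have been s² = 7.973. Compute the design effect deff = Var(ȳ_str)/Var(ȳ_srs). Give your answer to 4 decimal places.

1.9677

Var(ȳ_str) = Σ Wₕ²(1−fₕ)sₕ²/nₕ with Wₕ = Nₕ/29922:
  Public: (3061/29922)²·(1−59/3061)·20.8/59 = 0.0036182961
  Private: (13408/29922)²·(1−2856/13408)·6.431/2856 = 3.5582614 × 10^-4
  Nonprofit: (13453/29922)²·(1−343/13453)·0.552/343 = 3.1701919 × 10^-4
  → Var(ȳ_str) = 0.0042911414.
Var(ȳ_srs) = (1 − 3258/29922)·7.973/3258 = 0.0021807474.
deff = 0.0042911414 / 0.0021807474 = 1.9677.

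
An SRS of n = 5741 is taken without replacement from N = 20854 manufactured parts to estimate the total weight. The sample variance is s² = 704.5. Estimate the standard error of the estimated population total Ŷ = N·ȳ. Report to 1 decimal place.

6218.9

Var(Ŷ) = N²·Var(ȳ) = N²·(1 − n/N)·s²/n.
f = 5741/20854 = 0.27529491; Var(ȳ) = 0.72470509·704.5/5741 = 0.088931325.
Var(Ŷ) = 20854² · 0.088931325 = 3.8675283 × 10^7.
SE(Ŷ) = √(3.8675283 × 10^7) = 6218.9.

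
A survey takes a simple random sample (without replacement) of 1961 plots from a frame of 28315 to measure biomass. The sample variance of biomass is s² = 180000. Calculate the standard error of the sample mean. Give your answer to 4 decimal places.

9.2430

Under SRS without replacement, Var(ȳ) = (1 − f)·s²/n with f = n/N = 1961/28315 = 0.06925658.
Var(ȳ) = (1 − 0.06925658)·180000/1961 = 0.93074342·91.789903 = 85.432849.
SE(ȳ) = √(85.432849) = 9.2430.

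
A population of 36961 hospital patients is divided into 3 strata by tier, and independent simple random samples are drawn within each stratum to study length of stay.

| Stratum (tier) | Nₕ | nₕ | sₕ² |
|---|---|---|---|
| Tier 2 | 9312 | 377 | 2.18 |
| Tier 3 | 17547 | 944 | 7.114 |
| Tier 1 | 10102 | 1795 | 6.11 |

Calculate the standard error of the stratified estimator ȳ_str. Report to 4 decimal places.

Var(ȳ_str) = Σₕ Wₕ²(1 − fₕ)sₕ²/nₕ with Wₕ = Nₕ/N, N = 36961.
Tier 2: Wₕ = 0.25194124; term = 0.25194124²·(1 − 0.04048540)·2.18/377 = 3.5218045 × 10^-4.
Tier 3: Wₕ = 0.47474365; term = 0.47474365²·(1 − 0.05379837)·7.114/944 = 0.0016071036.
Tier 1: Wₕ = 0.27331512; term = 0.27331512²·(1 − 0.17768759)·6.11/1795 = 2.0909368 × 10^-4.
Sum = 0.0021683777.
SE = √(0.0021683777) = 0.0466.

0.0466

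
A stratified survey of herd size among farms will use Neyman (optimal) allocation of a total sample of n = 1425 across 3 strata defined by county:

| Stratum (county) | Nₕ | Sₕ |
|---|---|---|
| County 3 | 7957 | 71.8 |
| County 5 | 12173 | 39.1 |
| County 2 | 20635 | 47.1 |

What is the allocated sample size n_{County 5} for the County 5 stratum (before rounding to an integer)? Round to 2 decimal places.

Neyman allocation: nₕ = n·NₕSₕ / Σⱼ NⱼSⱼ.
Σ NⱼSⱼ = 7957·71.8 + 12173·39.1 + 20635·47.1 = 2.0191854 × 10^6.
n_{County 5} = 1425·12173·39.1 / (2.0191854 × 10^6) = 335.90.

335.90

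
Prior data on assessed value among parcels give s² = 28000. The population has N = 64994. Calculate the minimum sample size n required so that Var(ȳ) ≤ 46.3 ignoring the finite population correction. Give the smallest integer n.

Without fpc, n₀ = s²/D = 28000/46.3 = 604.7516.
Rounding up, n = 605.

605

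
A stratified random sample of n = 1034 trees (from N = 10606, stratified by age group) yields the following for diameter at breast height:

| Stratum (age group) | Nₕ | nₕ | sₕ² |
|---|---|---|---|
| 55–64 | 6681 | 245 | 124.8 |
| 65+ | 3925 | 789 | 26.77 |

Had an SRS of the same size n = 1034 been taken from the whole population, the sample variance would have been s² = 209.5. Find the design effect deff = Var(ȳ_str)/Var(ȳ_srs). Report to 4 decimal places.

1.0852

Var(ȳ_str) = Σ Wₕ²(1−fₕ)sₕ²/nₕ with Wₕ = Nₕ/10606:
  55–64: (6681/10606)²·(1−245/6681)·124.8/245 = 0.1947165
  65+: (3925/10606)²·(1−789/3925)·26.77/789 = 0.0037126485
  → Var(ȳ_str) = 0.19842915.
Var(ȳ_srs) = (1 − 1034/10606)·209.5/1034 = 0.18285825.
deff = 0.19842915 / 0.18285825 = 1.0852.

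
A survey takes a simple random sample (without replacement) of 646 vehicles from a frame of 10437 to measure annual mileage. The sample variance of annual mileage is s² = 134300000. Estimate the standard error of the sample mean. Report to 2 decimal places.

Under SRS without replacement, Var(ȳ) = (1 − f)·s²/n with f = n/N = 646/10437 = 0.06189518.
Var(ȳ) = (1 − 0.06189518)·134300000/646 = 0.93810482·207894.74 = 195027.05.
SE(ȳ) = √(195027.05) = 441.62.

441.62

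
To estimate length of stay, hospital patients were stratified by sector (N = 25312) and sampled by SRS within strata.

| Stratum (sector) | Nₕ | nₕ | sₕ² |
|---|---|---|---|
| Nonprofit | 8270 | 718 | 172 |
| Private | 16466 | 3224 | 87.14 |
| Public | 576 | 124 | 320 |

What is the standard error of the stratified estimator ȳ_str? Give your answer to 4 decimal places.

Var(ȳ_str) = Σₕ Wₕ²(1 − fₕ)sₕ²/nₕ with Wₕ = Nₕ/N, N = 25312.
Nonprofit: Wₕ = 0.32672250; term = 0.32672250²·(1 − 0.08681983)·172/718 = 0.023351704.
Private: Wₕ = 0.65052149; term = 0.65052149²·(1 − 0.19579740)·87.14/3224 = 0.0091983789.
Public: Wₕ = 0.02275601; term = 0.02275601²·(1 − 0.21527778)·320/124 = 0.0010486638.
Sum = 0.033598747.
SE = √(0.033598747) = 0.1833.

0.1833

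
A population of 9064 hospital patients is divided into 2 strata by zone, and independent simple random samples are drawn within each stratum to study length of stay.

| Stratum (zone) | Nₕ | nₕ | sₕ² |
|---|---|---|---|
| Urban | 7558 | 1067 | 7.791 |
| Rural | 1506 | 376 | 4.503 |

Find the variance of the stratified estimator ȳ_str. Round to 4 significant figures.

Var(ȳ_str) = Σₕ Wₕ²(1 − fₕ)sₕ²/nₕ with Wₕ = Nₕ/N, N = 9064.
Urban: Wₕ = 0.83384819; term = 0.83384819²·(1 − 0.14117491)·7.791/1067 = 0.0043602108.
Rural: Wₕ = 0.16615181; term = 0.16615181²·(1 − 0.24966799)·4.503/376 = 2.4807199 × 10^-4.
Sum = 0.0046082828.

0.004608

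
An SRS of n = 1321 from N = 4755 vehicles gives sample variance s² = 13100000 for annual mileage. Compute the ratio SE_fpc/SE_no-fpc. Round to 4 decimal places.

0.8498

f = n/N = 1321/4755 = 0.27781283.
SE_no-fpc = √(s²/n) = 99.582778; SE_fpc = √((1−f)s²/n) = 84.627035.
Ratio = √(1−f) = 0.84981596.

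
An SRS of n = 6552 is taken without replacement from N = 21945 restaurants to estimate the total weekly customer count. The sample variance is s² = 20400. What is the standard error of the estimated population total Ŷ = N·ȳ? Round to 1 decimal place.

Var(Ŷ) = N²·Var(ȳ) = N²·(1 − n/N)·s²/n.
f = 6552/21945 = 0.29856459; Var(ȳ) = 0.70143541·20400/6552 = 2.1839564.
Var(Ŷ) = 21945² · 2.1839564 = 1.0517563 × 10^9.
SE(Ŷ) = √(1.0517563 × 10^9) = 32430.8.

32430.8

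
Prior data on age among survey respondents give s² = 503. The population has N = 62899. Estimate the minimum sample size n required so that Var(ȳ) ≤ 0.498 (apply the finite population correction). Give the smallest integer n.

995

Without fpc, n₀ = s²/D = 503/0.498 = 1010.0402.
With fpc, (1 − n/N)·s²/n ≤ D requires n ≥ n₀/(1 + n₀/N) = 1010.0402/(1 + 1010.0402/62899) = 994.0772.
Rounding up, n = 995.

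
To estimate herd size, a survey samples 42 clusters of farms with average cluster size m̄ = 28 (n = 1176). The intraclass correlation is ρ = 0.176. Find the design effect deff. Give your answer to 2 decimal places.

deff = 1 + (28 − 1)·0.176 = 1 + 4.752 = 5.752.

5.75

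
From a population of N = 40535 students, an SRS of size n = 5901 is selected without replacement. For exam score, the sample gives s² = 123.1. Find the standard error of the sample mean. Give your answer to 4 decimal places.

0.1335

Under SRS without replacement, Var(ȳ) = (1 − f)·s²/n with f = n/N = 5901/40535 = 0.14557790.
Var(ȳ) = (1 − 0.14557790)·123.1/5901 = 0.85442210·0.020860871 = 0.017823989.
SE(ȳ) = √(0.017823989) = 0.1335.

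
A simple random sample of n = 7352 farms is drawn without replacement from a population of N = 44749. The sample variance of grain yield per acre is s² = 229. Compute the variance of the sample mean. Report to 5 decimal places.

Under SRS without replacement, Var(ȳ) = (1 − f)·s²/n with f = n/N = 7352/44749 = 0.16429417.
Var(ȳ) = (1 − 0.16429417)·229/7352 = 0.83570583·0.031147987 = 0.026030554.

0.02603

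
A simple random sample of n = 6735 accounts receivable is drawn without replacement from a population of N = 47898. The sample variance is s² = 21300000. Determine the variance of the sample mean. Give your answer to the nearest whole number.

Under SRS without replacement, Var(ȳ) = (1 − f)·s²/n with f = n/N = 6735/47898 = 0.14061130.
Var(ȳ) = (1 − 0.14061130)·21300000/6735 = 0.85938870·3162.5835 = 2717.8885.

2718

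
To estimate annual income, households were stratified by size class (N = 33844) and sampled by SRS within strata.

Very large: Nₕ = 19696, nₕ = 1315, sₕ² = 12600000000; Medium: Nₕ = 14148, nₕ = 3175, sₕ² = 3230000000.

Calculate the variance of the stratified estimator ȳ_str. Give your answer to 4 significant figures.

Var(ȳ_str) = Σₕ Wₕ²(1 − fₕ)sₕ²/nₕ with Wₕ = Nₕ/N, N = 33844.
Very large: Wₕ = 0.58196431; term = 0.58196431²·(1 − 0.06676483)·12600000000/1315 = 3.0285071 × 10^6.
Medium: Wₕ = 0.41803569; term = 0.41803569²·(1 − 0.22441334)·3230000000/3175 = 137884.63.
Sum = 3.1663917 × 10^6.

3.166 × 10^6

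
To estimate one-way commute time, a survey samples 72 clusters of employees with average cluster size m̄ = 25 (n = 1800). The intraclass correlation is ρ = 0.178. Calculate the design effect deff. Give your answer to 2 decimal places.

deff = 1 + (25 − 1)·0.178 = 1 + 4.272 = 5.272.

5.27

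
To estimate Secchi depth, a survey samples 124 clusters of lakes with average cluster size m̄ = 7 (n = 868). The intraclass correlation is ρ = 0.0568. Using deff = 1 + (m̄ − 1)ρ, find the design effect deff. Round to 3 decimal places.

1.341

deff = 1 + (7 − 1)·0.0568 = 1 + 0.3408 = 1.3408.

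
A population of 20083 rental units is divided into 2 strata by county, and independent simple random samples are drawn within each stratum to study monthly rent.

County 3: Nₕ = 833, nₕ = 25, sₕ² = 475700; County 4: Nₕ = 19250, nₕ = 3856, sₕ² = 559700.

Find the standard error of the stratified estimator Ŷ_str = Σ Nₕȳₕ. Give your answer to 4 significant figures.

Var(Ŷ_str) = Σₕ Nₕ²(1 − fₕ)sₕ²/nₕ.
County 3: 833²·(1 − 25/833)·475700/25 = 1.2807062 × 10^10.
County 4: 19250²·(1 − 3856/19250)·559700/3856 = 4.3013076 × 10^10.
Sum = 5.5820138 × 10^10.
SE = √(5.5820138 × 10^10) = 236300.

236300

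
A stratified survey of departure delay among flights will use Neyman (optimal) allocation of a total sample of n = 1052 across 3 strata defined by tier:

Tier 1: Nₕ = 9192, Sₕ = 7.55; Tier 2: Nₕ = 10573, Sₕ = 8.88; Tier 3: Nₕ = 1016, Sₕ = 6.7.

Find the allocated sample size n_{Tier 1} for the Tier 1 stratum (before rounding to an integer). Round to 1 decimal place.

Neyman allocation: nₕ = n·NₕSₕ / Σⱼ NⱼSⱼ.
Σ NⱼSⱼ = 9192·7.55 + 10573·8.88 + 1016·6.7 = 170095.04.
n_{Tier 1} = 1052·9192·7.55 / 170095.04 = 429.2.

429.2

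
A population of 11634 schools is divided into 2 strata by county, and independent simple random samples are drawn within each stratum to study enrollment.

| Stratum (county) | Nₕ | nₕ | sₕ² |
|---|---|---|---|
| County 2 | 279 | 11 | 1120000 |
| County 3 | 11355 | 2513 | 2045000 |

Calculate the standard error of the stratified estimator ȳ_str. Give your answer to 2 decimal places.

Var(ȳ_str) = Σₕ Wₕ²(1 − fₕ)sₕ²/nₕ with Wₕ = Nₕ/N, N = 11634.
County 2: Wₕ = 0.02398143; term = 0.02398143²·(1 − 0.03942652)·1120000/11 = 56.247887.
County 3: Wₕ = 0.97601857; term = 0.97601857²·(1 − 0.22131220)·2045000/2513 = 603.64326.
Sum = 659.89115.
SE = √(659.89115) = 25.69.

25.69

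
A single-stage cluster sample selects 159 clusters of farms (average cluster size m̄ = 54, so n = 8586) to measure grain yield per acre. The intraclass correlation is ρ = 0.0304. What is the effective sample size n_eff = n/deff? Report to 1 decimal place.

deff = 1 + (54 − 1)·0.0304 = 1 + 1.6112 = 2.6112.
n_eff = 8586 / 2.6112 = 3288.1.

3288.1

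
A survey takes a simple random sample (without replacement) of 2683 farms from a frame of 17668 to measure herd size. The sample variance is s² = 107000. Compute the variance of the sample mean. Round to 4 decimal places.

33.8246

Under SRS without replacement, Var(ȳ) = (1 − f)·s²/n with f = n/N = 2683/17668 = 0.15185646.
Var(ȳ) = (1 − 0.15185646)·107000/2683 = 0.84814354·39.880731 = 33.824584.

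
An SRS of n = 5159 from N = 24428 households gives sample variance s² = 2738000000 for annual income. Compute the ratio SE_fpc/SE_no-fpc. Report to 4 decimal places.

f = n/N = 5159/24428 = 0.21119207.
SE_no-fpc = √(s²/n) = 728.50738; SE_fpc = √((1−f)s²/n) = 647.02281.
Ratio = √(1−f) = 0.88814859.

0.8881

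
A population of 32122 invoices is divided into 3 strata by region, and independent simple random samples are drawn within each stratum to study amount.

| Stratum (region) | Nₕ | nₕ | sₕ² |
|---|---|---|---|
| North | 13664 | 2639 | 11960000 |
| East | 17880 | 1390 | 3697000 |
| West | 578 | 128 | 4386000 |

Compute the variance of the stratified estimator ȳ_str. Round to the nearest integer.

1430

Var(ȳ_str) = Σₕ Wₕ²(1 − fₕ)sₕ²/nₕ with Wₕ = Nₕ/N, N = 32122.
North: Wₕ = 0.42537825; term = 0.42537825²·(1 − 0.19313525)·11960000/2639 = 661.6725.
East: Wₕ = 0.55662786; term = 0.55662786²·(1 − 0.07774049)·3697000/1390 = 760.00713.
West: Wₕ = 0.01799390; term = 0.01799390²·(1 − 0.22145329)·4386000/128 = 8.6376152.
Sum = 1430.3172.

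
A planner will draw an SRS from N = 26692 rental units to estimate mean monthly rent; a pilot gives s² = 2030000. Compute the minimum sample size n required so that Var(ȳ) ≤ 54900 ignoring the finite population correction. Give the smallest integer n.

Without fpc, n₀ = s²/D = 2030000/54900 = 36.9763.
Rounding up, n = 37.

37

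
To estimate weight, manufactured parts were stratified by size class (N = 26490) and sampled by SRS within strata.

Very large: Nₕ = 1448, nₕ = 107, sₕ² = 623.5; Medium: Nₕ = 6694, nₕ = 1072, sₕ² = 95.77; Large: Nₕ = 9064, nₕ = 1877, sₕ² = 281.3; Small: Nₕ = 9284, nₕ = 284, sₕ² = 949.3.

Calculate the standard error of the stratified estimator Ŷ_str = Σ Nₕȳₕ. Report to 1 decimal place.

17428.0

Var(Ŷ_str) = Σₕ Nₕ²(1 − fₕ)sₕ²/nₕ.
Very large: 1448²·(1 − 107/1448)·623.5/107 = 1.1314882 × 10^7.
Medium: 6694²·(1 − 1072/6694)·95.77/1072 = 3.3621048 × 10^6.
Large: 9064²·(1 − 1877/9064)·281.3/1877 = 9.7627687 × 10^6.
Small: 9284²·(1 − 284/9284)·949.3/284 = 2.7929476 × 10^8.
Sum = 3.0373452 × 10^8.
SE = √(3.0373452 × 10^8) = 17428.0.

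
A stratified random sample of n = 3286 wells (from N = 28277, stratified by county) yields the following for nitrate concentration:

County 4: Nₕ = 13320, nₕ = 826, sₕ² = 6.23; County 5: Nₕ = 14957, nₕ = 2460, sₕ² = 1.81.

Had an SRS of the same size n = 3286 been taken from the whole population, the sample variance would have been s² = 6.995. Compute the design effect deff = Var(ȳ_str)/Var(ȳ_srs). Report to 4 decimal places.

Var(ȳ_str) = Σ Wₕ²(1−fₕ)sₕ²/nₕ with Wₕ = Nₕ/28277:
  County 4: (13320/28277)²·(1−826/13320)·6.23/826 = 0.0015698099
  County 5: (14957/28277)²·(1−2460/14957)·1.81/2460 = 1.7199945 × 10^-4
  → Var(ȳ_str) = 0.0017418094.
Var(ȳ_srs) = (1 − 3286/28277)·6.995/3286 = 0.0018813537.
deff = 0.0017418094 / 0.0018813537 = 0.9258.

0.9258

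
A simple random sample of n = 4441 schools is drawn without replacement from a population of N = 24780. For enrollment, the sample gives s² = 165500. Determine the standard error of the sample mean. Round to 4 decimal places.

Under SRS without replacement, Var(ȳ) = (1 − f)·s²/n with f = n/N = 4441/24780 = 0.17921711.
Var(ȳ) = (1 − 0.17921711)·165500/4441 = 0.82078289·37.266381 = 30.587608.
SE(ȳ) = √(30.587608) = 5.5306.

5.5306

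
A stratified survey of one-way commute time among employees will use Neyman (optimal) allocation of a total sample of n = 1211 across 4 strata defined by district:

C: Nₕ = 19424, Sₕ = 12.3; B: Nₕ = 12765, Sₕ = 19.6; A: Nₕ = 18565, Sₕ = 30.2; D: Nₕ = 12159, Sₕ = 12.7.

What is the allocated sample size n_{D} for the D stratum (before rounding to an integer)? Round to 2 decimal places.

155.29

Neyman allocation: nₕ = n·NₕSₕ / Σⱼ NⱼSⱼ.
Σ NⱼSⱼ = 19424·12.3 + 12765·19.6 + 18565·30.2 + 12159·12.7 = 1.2041915 × 10^6.
n_{D} = 1211·12159·12.7 / (1.2041915 × 10^6) = 155.29.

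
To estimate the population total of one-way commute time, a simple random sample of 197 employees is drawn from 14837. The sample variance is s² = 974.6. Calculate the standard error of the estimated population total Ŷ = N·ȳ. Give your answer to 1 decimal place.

32781.1

Var(Ŷ) = N²·Var(ȳ) = N²·(1 − n/N)·s²/n.
f = 197/14837 = 0.01327762; Var(ȳ) = 0.98672238·974.6/197 = 4.881521.
Var(Ŷ) = 14837² · 4.881521 = 1.0746013 × 10^9.
SE(Ŷ) = √(1.0746013 × 10^9) = 32781.1.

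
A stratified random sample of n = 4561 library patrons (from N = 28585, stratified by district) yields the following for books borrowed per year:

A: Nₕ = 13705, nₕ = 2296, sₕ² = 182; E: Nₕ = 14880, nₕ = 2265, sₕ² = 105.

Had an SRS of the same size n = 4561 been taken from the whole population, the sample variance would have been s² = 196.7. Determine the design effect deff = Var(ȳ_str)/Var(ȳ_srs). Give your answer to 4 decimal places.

0.7123

Var(ȳ_str) = Σ Wₕ²(1−fₕ)sₕ²/nₕ with Wₕ = Nₕ/28585:
  A: (13705/28585)²·(1−2296/13705)·182/2296 = 0.015168748
  E: (14880/28585)²·(1−2265/14880)·105/2265 = 0.010649639
  → Var(ȳ_str) = 0.025818387.
Var(ȳ_srs) = (1 − 4561/28585)·196.7/4561 = 0.036245276.
deff = 0.025818387 / 0.036245276 = 0.7123.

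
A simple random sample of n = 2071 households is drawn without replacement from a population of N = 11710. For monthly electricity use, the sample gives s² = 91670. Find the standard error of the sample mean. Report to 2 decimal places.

Under SRS without replacement, Var(ȳ) = (1 − f)·s²/n with f = n/N = 2071/11710 = 0.17685739.
Var(ȳ) = (1 − 0.17685739)·91670/2071 = 0.82314261·44.263641 = 36.435289.
SE(ȳ) = √(36.435289) = 6.04.

6.04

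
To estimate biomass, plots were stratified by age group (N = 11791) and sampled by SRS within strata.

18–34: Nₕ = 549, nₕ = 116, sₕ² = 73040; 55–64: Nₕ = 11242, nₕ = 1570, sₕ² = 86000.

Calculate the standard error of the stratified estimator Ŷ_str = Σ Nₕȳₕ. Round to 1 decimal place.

78139.2

Var(Ŷ_str) = Σₕ Nₕ²(1 − fₕ)sₕ²/nₕ.
18–34: 549²·(1 − 116/549)·73040/116 = 1.4967974 × 10^8.
55–64: 11242²·(1 − 1570/11242)·86000/1570 = 5.9560546 × 10^9.
Sum = 6.1057343 × 10^9.
SE = √(6.1057343 × 10^9) = 78139.2.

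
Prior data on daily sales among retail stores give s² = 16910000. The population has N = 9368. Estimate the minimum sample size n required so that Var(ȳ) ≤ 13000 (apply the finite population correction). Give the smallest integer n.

Without fpc, n₀ = s²/D = 16910000/13000 = 1300.7692.
With fpc, (1 − n/N)·s²/n ≤ D requires n ≥ n₀/(1 + n₀/N) = 1300.7692/(1 + 1300.7692/9368) = 1142.1754.
Rounding up, n = 1143.

1143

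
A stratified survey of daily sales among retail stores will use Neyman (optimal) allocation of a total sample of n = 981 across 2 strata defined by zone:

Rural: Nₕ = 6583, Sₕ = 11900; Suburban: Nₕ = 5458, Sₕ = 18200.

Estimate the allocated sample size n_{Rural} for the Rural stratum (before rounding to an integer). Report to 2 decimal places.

432.53

Neyman allocation: nₕ = n·NₕSₕ / Σⱼ NⱼSⱼ.
Σ NⱼSⱼ = 6583·11900 + 5458·18200 = 1.776733 × 10^8.
n_{Rural} = 981·6583·11900 / (1.776733 × 10^8) = 432.53.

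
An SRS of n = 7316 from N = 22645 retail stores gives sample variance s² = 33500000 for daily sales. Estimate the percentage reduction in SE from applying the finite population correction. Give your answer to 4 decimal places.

f = n/N = 7316/22645 = 0.32307353.
SE_no-fpc = √(s²/n) = 67.668345; SE_fpc = √((1−f)s²/n) = 55.674497.
Ratio = √(1−f) = 0.82275542. Reduction = 100·(1 − 0.82275542) = 17.7245%.

17.7245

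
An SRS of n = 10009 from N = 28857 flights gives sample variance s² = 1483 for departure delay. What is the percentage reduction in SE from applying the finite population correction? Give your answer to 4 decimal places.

f = n/N = 10009/28857 = 0.34684825.
SE_no-fpc = √(s²/n) = 0.38492421; SE_fpc = √((1−f)s²/n) = 0.3110873.
Ratio = √(1−f) = 0.80817804. Reduction = 100·(1 − 0.80817804) = 19.1822%.

19.1822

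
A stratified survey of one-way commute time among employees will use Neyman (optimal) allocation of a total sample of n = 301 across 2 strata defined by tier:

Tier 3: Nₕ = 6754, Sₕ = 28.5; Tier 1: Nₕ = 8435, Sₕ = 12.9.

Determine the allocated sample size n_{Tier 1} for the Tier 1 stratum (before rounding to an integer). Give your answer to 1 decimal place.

Neyman allocation: nₕ = n·NₕSₕ / Σⱼ NⱼSⱼ.
Σ NⱼSⱼ = 6754·28.5 + 8435·12.9 = 301300.5.
n_{Tier 1} = 301·8435·12.9 / 301300.5 = 108.7.

108.7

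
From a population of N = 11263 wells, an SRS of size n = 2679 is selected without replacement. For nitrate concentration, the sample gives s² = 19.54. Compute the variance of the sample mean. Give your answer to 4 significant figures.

Under SRS without replacement, Var(ȳ) = (1 − f)·s²/n with f = n/N = 2679/11263 = 0.23785847.
Var(ȳ) = (1 − 0.23785847)·19.54/2679 = 0.76214153·0.0072937663 = 0.0055588822.

0.005559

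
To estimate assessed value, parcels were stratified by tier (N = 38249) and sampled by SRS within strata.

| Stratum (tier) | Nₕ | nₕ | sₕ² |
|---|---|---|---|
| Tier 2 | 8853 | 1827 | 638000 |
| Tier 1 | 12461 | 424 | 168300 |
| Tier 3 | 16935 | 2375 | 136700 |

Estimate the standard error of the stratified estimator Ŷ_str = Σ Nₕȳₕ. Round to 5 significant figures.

308950

Var(Ŷ_str) = Σₕ Nₕ²(1 − fₕ)sₕ²/nₕ.
Tier 2: 8853²·(1 − 1827/8853)·638000/1827 = 2.1721046 × 10^10.
Tier 1: 12461²·(1 − 424/12461)·168300/424 = 5.9537338 × 10^10.
Tier 3: 16935²·(1 − 2375/16935)·136700/2375 = 1.4192257 × 10^10.
Sum = 9.5450641 × 10^10.
SE = √(9.5450641 × 10^10) = 308950.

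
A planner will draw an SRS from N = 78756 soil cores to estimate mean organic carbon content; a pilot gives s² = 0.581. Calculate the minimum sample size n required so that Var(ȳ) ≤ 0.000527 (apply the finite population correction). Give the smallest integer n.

1088

Without fpc, n₀ = s²/D = 0.581/0.000527 = 1102.4668.
With fpc, (1 − n/N)·s²/n ≤ D requires n ≥ n₀/(1 + n₀/N) = 1102.4668/(1 + 1102.4668/78756) = 1087.2470.
Rounding up, n = 1088.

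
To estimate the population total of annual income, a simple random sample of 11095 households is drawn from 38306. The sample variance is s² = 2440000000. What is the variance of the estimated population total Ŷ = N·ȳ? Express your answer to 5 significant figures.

Var(Ŷ) = N²·Var(ȳ) = N²·(1 − n/N)·s²/n.
f = 11095/38306 = 0.28964131; Var(ȳ) = 0.71035869·2440000000/11095 = 156221.29.
Var(Ŷ) = 38306² · 156221.29 = 2.2923125 × 10^14.

2.2923 × 10^14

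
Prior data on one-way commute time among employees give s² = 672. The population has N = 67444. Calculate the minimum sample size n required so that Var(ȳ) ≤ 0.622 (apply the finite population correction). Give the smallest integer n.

1064

Without fpc, n₀ = s²/D = 672/0.622 = 1080.3859.
With fpc, (1 − n/N)·s²/n ≤ D requires n ≥ n₀/(1 + n₀/N) = 1080.3859/(1 + 1080.3859/67444) = 1063.3521.
Rounding up, n = 1064.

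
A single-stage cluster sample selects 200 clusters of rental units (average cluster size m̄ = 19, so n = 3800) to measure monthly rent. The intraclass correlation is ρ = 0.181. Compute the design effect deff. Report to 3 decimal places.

4.258

deff = 1 + (19 − 1)·0.181 = 1 + 3.258 = 4.258.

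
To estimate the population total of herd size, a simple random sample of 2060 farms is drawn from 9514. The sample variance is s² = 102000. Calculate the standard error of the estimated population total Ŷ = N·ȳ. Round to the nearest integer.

59257

Var(Ŷ) = N²·Var(ȳ) = N²·(1 − n/N)·s²/n.
f = 2060/9514 = 0.21652302; Var(ȳ) = 0.78347698·102000/2060 = 38.79352.
Var(Ŷ) = 9514² · 38.79352 = 3.5114419 × 10^9.
SE(Ŷ) = √(3.5114419 × 10^9) = 59257.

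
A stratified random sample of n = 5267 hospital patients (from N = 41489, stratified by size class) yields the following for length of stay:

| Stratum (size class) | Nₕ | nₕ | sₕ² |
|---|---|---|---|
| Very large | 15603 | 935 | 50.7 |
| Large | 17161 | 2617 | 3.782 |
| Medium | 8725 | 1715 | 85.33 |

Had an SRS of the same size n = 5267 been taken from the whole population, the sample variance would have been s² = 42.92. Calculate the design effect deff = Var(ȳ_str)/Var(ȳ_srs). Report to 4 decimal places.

Var(ȳ_str) = Σ Wₕ²(1−fₕ)sₕ²/nₕ with Wₕ = Nₕ/41489:
  Very large: (15603/41489)²·(1−935/15603)·50.7/935 = 0.007209571
  Large: (17161/41489)²·(1−2617/17161)·3.782/2617 = 2.0954549 × 10^-4
  Medium: (8725/41489)²·(1−1715/8725)·85.33/1715 = 0.0017678896
  → Var(ȳ_str) = 0.0091870061.
Var(ȳ_srs) = (1 − 5267/41489)·42.92/5267 = 0.0071143603.
deff = 0.0091870061 / 0.0071143603 = 1.2913.

1.2913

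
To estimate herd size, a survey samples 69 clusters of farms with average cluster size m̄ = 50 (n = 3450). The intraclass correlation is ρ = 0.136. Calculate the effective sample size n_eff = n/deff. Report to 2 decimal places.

deff = 1 + (50 − 1)·0.136 = 1 + 6.664 = 7.664.
n_eff = 3450 / 7.664 = 450.16.

450.16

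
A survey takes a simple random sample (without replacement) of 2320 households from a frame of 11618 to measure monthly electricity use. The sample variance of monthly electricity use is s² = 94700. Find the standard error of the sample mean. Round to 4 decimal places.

Under SRS without replacement, Var(ȳ) = (1 − f)·s²/n with f = n/N = 2320/11618 = 0.19969014.
Var(ȳ) = (1 − 0.19969014)·94700/2320 = 0.80030986·40.818966 = 32.667821.
SE(ȳ) = √(32.667821) = 5.7156.

5.7156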